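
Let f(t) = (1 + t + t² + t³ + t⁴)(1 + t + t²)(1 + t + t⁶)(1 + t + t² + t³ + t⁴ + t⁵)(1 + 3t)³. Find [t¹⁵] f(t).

(1 + t + t² + t³ + t⁴) has coefficients 1,1,1,1,1 for degrees 0…4.
(1 + t + t²) has coefficients 1,1,1,0,0,0,0,0,0,0,0,0,0,0,0,0 for degrees 0…15.
Multiplying by (1 + t + t⁶) gives running coefficients 1,2,2,1,0,0,1,1,1,0,0,0,0,0,0,0 for degrees 0…15.
Multiplying by (1 + t + t² + t³ + t⁴ + t⁵) gives running coefficients 1,3,5,6,6,6,6,5,4,3,3,3,2,1,0,0 for degrees 0…15.
Finally multiplying by (1 + 3t)³, the product of all factors after the first has coefficients 1,12,59,159,276,357,384,383,373,336,273,219,191,181,144,81 for degrees 0…15.
[t¹⁵] = 1·81 + 1·144 + 1·181 + 1·191 + 1·219 = 816.

816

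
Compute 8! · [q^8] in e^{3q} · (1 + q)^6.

5668137

The EGF product rule gives c_8 = Σ_{k_1+k_2=8} C(8; k_1,k_2) · ∏ g_i(k_i), where e^{3q} gives (3)^k; (1+q)^6 gives the falling factorial (6)_k.
g_1(k) for k = 0…8: 1, 3, 9, 27, 81, 243, 729, 2187, 6561.
g_2(k) for k = 0…8: 1, 6, 30, 120, 360, 720, 720, 0, 0.
c_8 = Σ_k C(8,k)·g_1(k)·g_2(8−k) = 28·9·720 + 56·27·720 + 70·81·360 + 56·243·120 + 28·729·30 + 8·2187·6 + 1·6561·1 = 181440 + 1088640 + 2041200 + 1632960 + 612360 + 104976 + 6561 = 5668137.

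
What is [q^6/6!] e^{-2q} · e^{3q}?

1

The EGF product rule gives c_6 = Σ_{k_1+k_2=6} C(6; k_1,k_2) · ∏ g_i(k_i), where e^{-2q} gives (-2)^k; e^{3q} gives (3)^k.
g_1(k) for k = 0…6: 1, -2, 4, -8, 16, -32, 64.
g_2(k) for k = 0…6: 1, 3, 9, 27, 81, 243, 729.
c_6 = Σ_k C(6,k)·g_1(k)·g_2(6−k) = 1·1·729 + 6·(-2)·243 + 15·4·81 + 20·(-8)·27 + 15·16·9 + 6·(-32)·3 + 1·64·1 = 729 − 2916 + 4860 − 4320 + 2160 − 576 + 64 = 1.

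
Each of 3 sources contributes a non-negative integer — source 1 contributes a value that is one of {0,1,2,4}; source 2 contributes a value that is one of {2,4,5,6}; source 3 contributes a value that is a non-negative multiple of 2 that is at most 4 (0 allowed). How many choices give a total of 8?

8

The generating function for the choices is (1 + x + x² + x⁴)·(x² + x⁴ + x⁵ + x⁶)·(1 + x² + x⁴); the count is [x⁸].
(1 + x + x² + x⁴) has coefficients 1,1,1,0,1 for degrees 0…4.
(x² + x⁴ + x⁵ + x⁶) has coefficients 0,0,1,0,1,1,1,0,0 for degrees 0…8.
Finally multiplying by (1 + x² + x⁴), the product of all factors after the first has coefficients 0,0,1,0,2,1,3,1,2 for degrees 0…8.
[x⁸] = 1·2 + 1·1 + 1·3 + 1·2 = 8.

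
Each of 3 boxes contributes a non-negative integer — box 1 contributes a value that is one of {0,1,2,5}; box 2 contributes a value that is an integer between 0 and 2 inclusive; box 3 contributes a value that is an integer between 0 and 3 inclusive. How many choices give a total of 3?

8

The generating function for the choices is (1 + x + x^2 + x^5)·(1 + x + x^2)·(1 + x + x^2 + x^3); the count is [x^3].
(1 + x + x^2 + x^5) has coefficients 1,1,1,0 for degrees 0…3.
(1 + x + x^2) has coefficients 1,1,1,0 for degrees 0…3.
Finally multiplying by (1 + x + x^2 + x^3), the product of all factors after the first has coefficients 1,2,3,3 for degrees 0…3.
[x^3] = 1·3 + 1·3 + 1·2 = 8.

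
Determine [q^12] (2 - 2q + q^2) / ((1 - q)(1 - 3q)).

1151455

The denominator gives the recurrence a_n = 4a_(n−1) − 3a_(n−2) for n ≥ 3; the numerator fixes a_0 = 2, a_1 = 6, a_2 = 19.
Iterating: 2, 6, 19, 58, 175, 526, 1579, 4738, 14215, 42646, 127939, 383818, 1151455, so a_12 = 1151455.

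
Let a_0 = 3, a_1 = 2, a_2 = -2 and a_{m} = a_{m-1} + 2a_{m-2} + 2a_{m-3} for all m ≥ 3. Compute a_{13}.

15132

The ordinary generating function has denominator 1 - q - 2q^2 - 2q^3.
Iterating the recurrence: a_0,…,a_{13} = 3, 2, -2, 8, 8, 20, 52, 108, 252, 572, 1292, 2940, 6668, 15132.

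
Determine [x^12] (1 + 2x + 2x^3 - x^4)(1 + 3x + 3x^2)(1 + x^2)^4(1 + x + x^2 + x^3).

(1 + 2x + 2x^3 - x^4) has coefficients 1,2,0,2,-1 for degrees 0…4.
(1 + 3x + 3x^2) has coefficients 1,3,3,0,0,0,0,0,0,0,0,0,0 for degrees 0…12.
Multiplying by (1 + x^2)^4 gives running coefficients 1,3,7,12,18,18,22,12,13,3,3,0,0 for degrees 0…12.
Finally multiplying by (1 + x + x^2 + x^3), the product of all factors after the first has coefficients 1,4,11,23,40,55,70,70,65,50,31,19,6 for degrees 0…12.
[x^12] = 1·6 + 2·19 + 2·50 − 1·65 = 79.

79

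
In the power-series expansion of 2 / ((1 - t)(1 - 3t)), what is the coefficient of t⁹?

Partial fractions give a closed form: a_n = (-1)·1^n + (3)·3^n.
At n = 9: a_9 = 59048.

59048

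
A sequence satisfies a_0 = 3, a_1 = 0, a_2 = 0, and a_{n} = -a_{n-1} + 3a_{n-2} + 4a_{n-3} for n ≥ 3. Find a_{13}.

1380

The ordinary generating function has denominator 1 + q - 3q^2 - 4q^3.
Iterating the recurrence: a_0,…,a_{13} = 3, 0, 0, 12, -12, 48, -36, 132, -48, 300, 84, 624, 828, 1380.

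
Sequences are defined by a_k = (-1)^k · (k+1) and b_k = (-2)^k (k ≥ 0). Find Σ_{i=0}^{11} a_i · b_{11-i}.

This is [x^11] in the product of the two ordinary generating functions.
Σ = 1·(-2048) − 2·1024 + 3·(-512) − 4·256 + 5·(-128) − 6·64 + 7·(-32) − 8·16 + 9·(-8) − 10·4 + 11·(-2) − 12·1 = -8178.

-8178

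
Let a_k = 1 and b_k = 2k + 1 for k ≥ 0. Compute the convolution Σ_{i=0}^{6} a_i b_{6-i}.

49

The convolution is the t^6 coefficient of A(t)B(t).
Σ = 1·13 + 1·11 + 1·9 + 1·7 + 1·5 + 1·3 + 1·1 = 49.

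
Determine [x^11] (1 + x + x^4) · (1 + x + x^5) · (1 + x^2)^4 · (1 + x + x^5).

(1 + x + x^4) has coefficients 1,1,0,0,1 for degrees 0…4.
(1 + x + x^5) has coefficients 1,1,0,0,0,1,0,0,0,0,0,0 for degrees 0…11.
Multiplying by (1 + x^2)^4 gives running coefficients 1,1,4,4,6,7,4,8,1,7,0,4 for degrees 0…11.
Finally multiplying by (1 + x + x^5), the product of all factors after the first has coefficients 1,2,5,8,10,14,12,16,13,14,14,8 for degrees 0…11.
[x^11] = 1·8 + 1·14 + 1·16 = 38.

38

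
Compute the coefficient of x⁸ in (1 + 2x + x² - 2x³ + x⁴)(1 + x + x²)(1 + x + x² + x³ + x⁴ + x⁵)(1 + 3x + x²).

(1 + 2x + x² - 2x³ + x⁴) has coefficients 1,2,1,-2,1 for degrees 0…4.
(1 + x + x²) has coefficients 1,1,1,0,0,0,0,0,0 for degrees 0…8.
Multiplying by (1 + x + x² + x³ + x⁴ + x⁵) gives running coefficients 1,2,3,3,3,3,2,1,0 for degrees 0…8.
Finally multiplying by (1 + 3x + x²), the product of all factors after the first has coefficients 1,5,10,14,15,15,14,10,5 for degrees 0…8.
[x⁸] = 1·5 + 2·10 + 1·14 − 2·15 + 1·15 = 24.

24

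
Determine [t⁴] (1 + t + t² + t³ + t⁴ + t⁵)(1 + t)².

4

(1 + t + t² + t³ + t⁴ + t⁵) has coefficients 1,1,1,1,1 for degrees 0…4.
(1 + t)² has coefficients 1,2,1,0,0 for degrees 0…4.
[t⁴] = 1·0 + 1·0 + 1·1 + 1·2 + 1·1 = 4.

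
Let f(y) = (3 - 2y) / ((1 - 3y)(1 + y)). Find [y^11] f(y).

310006

The denominator gives the recurrence a_n = 2a_(n−1) + 3a_(n−2) for n ≥ 2; the numerator fixes a_0 = 3, a_1 = 4.
Iterating: 3, 4, 17, 46, 143, 424, 1277, 3826, 11483, 34444, 103337, 310006, so a_11 = 310006.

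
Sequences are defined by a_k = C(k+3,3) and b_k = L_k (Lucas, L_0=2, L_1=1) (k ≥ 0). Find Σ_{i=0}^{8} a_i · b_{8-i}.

The convolution is the t^8 coefficient of A(t)B(t).
Σ = 1·47 + 4·29 + 10·18 + 20·11 + 35·7 + 56·4 + 84·3 + 120·1 + 165·2 = 1734.

1734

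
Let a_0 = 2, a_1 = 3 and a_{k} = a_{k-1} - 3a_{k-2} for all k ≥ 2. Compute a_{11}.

The ordinary generating function has denominator 1 - z + 3z^2.
Iterating the recurrence: a_0,…,a_{11} = 2, 3, -3, -12, -3, 33, 42, -57, -183, -12, 537, 573.

573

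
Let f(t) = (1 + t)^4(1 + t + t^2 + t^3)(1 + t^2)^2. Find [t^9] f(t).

(1 + t)^4 has coefficients 1,4,6,4,1 for degrees 0…4.
(1 + t + t^2 + t^3) has coefficients 1,1,1,1,0,0,0,0,0,0 for degrees 0…9.
Finally multiplying by (1 + t^2)^2, the product of all factors after the first has coefficients 1,1,3,3,3,3,1,1,0,0 for degrees 0…9.
[t^9] = 1·0 + 4·0 + 6·1 + 4·1 + 1·3 = 13.

13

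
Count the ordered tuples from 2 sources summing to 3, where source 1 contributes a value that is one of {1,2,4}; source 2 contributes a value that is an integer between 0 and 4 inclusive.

The generating function for the choices is (z + z^2 + z^4)·(1 + z + z^2 + z^3 + z^4); the count is [z^3].
(z + z^2 + z^4) has coefficients 0,1,1,0 for degrees 0…3.
(1 + z + z^2 + z^3 + z^4) has coefficients 1,1,1,1 for degrees 0…3.
[z^3] = 1·1 + 1·1 = 2.

2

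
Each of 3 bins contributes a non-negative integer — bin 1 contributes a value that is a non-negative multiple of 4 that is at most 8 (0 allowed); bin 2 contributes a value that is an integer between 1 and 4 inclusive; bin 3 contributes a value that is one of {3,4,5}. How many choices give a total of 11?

The generating function for the choices is (1 + t^4 + t^8)·(t + t^2 + t^3 + t^4)·(t^3 + t^4 + t^5); the count is [t^11].
(1 + t^4 + t^8) has coefficients 1,0,0,0,1,0,0,0,1 for degrees 0…8.
(t + t^2 + t^3 + t^4) has coefficients 0,1,1,1,1,0,0,0,0,0,0,0 for degrees 0…11.
Finally multiplying by (t^3 + t^4 + t^5), the product of all factors after the first has coefficients 0,0,0,0,1,2,3,3,2,1,0,0 for degrees 0…11.
[t^11] = 1·0 + 1·3 + 1·0 = 3.

3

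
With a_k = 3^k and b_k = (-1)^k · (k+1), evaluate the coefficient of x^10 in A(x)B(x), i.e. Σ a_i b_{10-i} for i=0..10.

33218

The convolution is the t^10 coefficient of A(t)B(t).
Σ = 1·11 + 3·(-10) + 9·9 + 27·(-8) + 81·7 + 243·(-6) + 729·5 + 2187·(-4) + 6561·3 + 19683·(-2) + 59049·1 = 33218.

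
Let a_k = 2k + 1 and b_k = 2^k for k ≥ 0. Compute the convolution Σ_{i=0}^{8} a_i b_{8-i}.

1515

Write out a_i and b_{8-i} for i = 0,…,8 and sum the products.
Σ = 1·256 + 3·128 + 5·64 + 7·32 + 9·16 + 11·8 + 13·4 + 15·2 + 17·1 = 1515.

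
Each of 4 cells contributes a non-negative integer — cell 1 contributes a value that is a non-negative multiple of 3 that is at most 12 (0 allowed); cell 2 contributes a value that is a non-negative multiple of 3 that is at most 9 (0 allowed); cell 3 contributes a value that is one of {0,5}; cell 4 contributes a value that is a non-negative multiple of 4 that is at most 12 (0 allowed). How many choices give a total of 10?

3

The generating function for the choices is (1 + q^3 + q^6 + q^9 + q^12)·(1 + q^3 + q^6 + q^9)·(1 + q^5)·(1 + q^4 + q^8 + q^12); the count is [q^10].
(1 + q^3 + q^6 + q^9 + q^12) has coefficients 1,0,0,1,0,0,1,0,0,1,0 for degrees 0…10.
(1 + q^3 + q^6 + q^9) has coefficients 1,0,0,1,0,0,1,0,0,1,0 for degrees 0…10.
Multiplying by (1 + q^5) gives running coefficients 1,0,0,1,0,1,1,0,1,1,0 for degrees 0…10.
Finally multiplying by (1 + q^4 + q^8 + q^12), the product of all factors after the first has coefficients 1,0,0,1,1,1,1,1,2,2,1 for degrees 0…10.
[q^10] = 1·1 + 1·1 + 1·1 + 1·0 = 3.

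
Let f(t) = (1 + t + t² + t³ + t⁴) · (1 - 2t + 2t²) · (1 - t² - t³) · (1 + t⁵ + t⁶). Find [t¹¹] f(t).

-2

(1 + t + t² + t³ + t⁴) has coefficients 1,1,1,1,1 for degrees 0…4.
(1 - 2t + 2t²) has coefficients 1,-2,2,0,0,0,0,0,0,0,0,0 for degrees 0…11.
Multiplying by (1 - t² - t³) gives running coefficients 1,-2,1,1,0,-2,0,0,0,0,0,0 for degrees 0…11.
Finally multiplying by (1 + t⁵ + t⁶), the product of all factors after the first has coefficients 1,-2,1,1,0,-1,-1,-1,2,1,-2,-2 for degrees 0…11.
[t¹¹] = 1·(-2) + 1·(-2) + 1·1 + 1·2 + 1·(-1) = -2.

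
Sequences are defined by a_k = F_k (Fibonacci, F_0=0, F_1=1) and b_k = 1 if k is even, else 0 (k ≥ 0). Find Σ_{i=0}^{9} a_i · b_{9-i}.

55

The convolution is the x^9 coefficient of A(x)B(x).
Σ = 0·0 + 1·1 + 1·0 + 2·1 + 3·0 + 5·1 + 8·0 + 13·1 + 21·0 + 34·1 = 55.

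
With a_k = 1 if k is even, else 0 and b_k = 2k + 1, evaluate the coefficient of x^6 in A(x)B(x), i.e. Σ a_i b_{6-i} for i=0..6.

This is [x^6] in the product of the two ordinary generating functions.
Σ = 1·13 + 0·11 + 1·9 + 0·7 + 1·5 + 0·3 + 1·1 = 28.

28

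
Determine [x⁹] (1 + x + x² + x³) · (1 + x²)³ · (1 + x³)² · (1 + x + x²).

(1 + x + x² + x³) has coefficients 1,1,1,1 for degrees 0…3.
(1 + x²)³ has coefficients 1,0,3,0,3,0,1,0,0,0 for degrees 0…9.
Multiplying by (1 + x³)² gives running coefficients 1,0,3,2,3,6,2,6,3,2 for degrees 0…9.
Finally multiplying by (1 + x + x²), the product of all factors after the first has coefficients 1,1,4,5,8,11,11,14,11,11 for degrees 0…9.
[x⁹] = 1·11 + 1·11 + 1·14 + 1·11 = 47.

47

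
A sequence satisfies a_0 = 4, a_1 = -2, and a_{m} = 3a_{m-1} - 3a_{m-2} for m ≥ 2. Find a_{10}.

2430

The ordinary generating function has denominator 1 - 3z + 3z^2.
Iterating the recurrence: a_0,…,a_{10} = 4, -2, -18, -48, -90, -126, -108, 54, 486, 1296, 2430.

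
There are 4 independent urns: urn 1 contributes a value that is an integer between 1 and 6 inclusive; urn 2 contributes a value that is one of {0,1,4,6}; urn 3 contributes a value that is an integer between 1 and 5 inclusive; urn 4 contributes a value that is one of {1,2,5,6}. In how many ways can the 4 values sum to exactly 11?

43

The generating function for the choices is (x + x^2 + x^3 + x^4 + x^5 + x^6)·(1 + x + x^4 + x^6)·(x + x^2 + x^3 + x^4 + x^5)·(x + x^2 + x^5 + x^6); the count is [x^11].
(x + x^2 + x^3 + x^4 + x^5 + x^6) has coefficients 0,1,1,1,1,1,1 for degrees 0…6.
(1 + x + x^4 + x^6) has coefficients 1,1,0,0,1,0,1,0,0,0,0,0 for degrees 0…11.
Multiplying by (x + x^2 + x^3 + x^4 + x^5) gives running coefficients 0,1,2,2,2,3,2,2,2,2,1,1 for degrees 0…11.
Finally multiplying by (x + x^2 + x^5 + x^6), the product of all factors after the first has coefficients 0,0,1,3,4,4,6,8,8,8,9,8 for degrees 0…11.
[x^11] = 1·9 + 1·8 + 1·8 + 1·8 + 1·6 + 1·4 = 43.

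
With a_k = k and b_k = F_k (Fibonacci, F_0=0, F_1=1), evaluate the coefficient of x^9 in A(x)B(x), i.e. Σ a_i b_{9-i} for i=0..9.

133

This is [x^9] in the product of the two ordinary generating functions.
Σ = 0·34 + 1·21 + 2·13 + 3·8 + 4·5 + 5·3 + 6·2 + 7·1 + 8·1 + 9·0 = 133.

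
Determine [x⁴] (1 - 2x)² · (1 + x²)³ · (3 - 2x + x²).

(1 - 2x)² has coefficients 1,-4,4 for degrees 0…2.
(1 + x²)³ has coefficients 1,0,3,0,3 for degrees 0…4.
Finally multiplying by (3 - 2x + x²), the product of all factors after the first has coefficients 3,-2,10,-6,12 for degrees 0…4.
[x⁴] = 1·12 − 4·(-6) + 4·10 = 76.

76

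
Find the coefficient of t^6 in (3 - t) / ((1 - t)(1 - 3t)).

2915

The denominator gives the recurrence a_n = 4a_(n−1) − 3a_(n−2) for n ≥ 2; the numerator fixes a_0 = 3, a_1 = 11.
Iterating: 3, 11, 35, 107, 323, 971, 2915, so a_6 = 2915.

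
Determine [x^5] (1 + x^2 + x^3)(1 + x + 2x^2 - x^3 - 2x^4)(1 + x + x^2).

3

(1 + x^2 + x^3) has coefficients 1,0,1,1 for degrees 0…3.
(1 + x + 2x^2 - x^3 - 2x^4) has coefficients 1,1,2,-1,-2,0 for degrees 0…5.
Finally multiplying by (1 + x + x^2), the product of all factors after the first has coefficients 1,2,4,2,-1,-3 for degrees 0…5.
[x^5] = 1·(-3) + 1·2 + 1·4 = 3.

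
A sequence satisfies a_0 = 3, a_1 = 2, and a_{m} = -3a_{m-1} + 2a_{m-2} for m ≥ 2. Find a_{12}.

The ordinary generating function has denominator 1 + 3y - 2y^2.
Iterating the recurrence: a_0,…,a_{12} = 3, 2, 0, 4, -12, 44, -156, 556, -1980, 7052, -25116, 89452, -318588.

-318588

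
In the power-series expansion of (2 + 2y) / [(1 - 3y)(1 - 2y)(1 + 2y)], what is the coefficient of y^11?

The denominator gives the recurrence a_n = 3a_(n−1) + 4a_(n−2) − 12a_(n−3) for n ≥ 3; the numerator fixes a_0 = 2, a_1 = 8, a_2 = 32.
Iterating: 2, 8, 32, 104, 344, 1064, 3320, 10088, 30776, 92840, 280568, 843752, so a_11 = 843752.

843752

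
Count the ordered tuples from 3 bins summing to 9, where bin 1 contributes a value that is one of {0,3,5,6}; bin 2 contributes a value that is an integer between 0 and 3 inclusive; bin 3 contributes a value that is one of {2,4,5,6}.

7

The generating function for the choices is (1 + z³ + z⁵ + z⁶)·(1 + z + z² + z³)·(z² + z⁴ + z⁵ + z⁶); the count is [z⁹].
(1 + z³ + z⁵ + z⁶) has coefficients 1,0,0,1,0,1,1 for degrees 0…6.
(1 + z + z² + z³) has coefficients 1,1,1,1,0,0,0,0,0,0 for degrees 0…9.
Finally multiplying by (z² + z⁴ + z⁵ + z⁶), the product of all factors after the first has coefficients 0,0,1,1,2,3,3,3,2,1 for degrees 0…9.
[z⁹] = 1·1 + 1·3 + 1·2 + 1·1 = 7.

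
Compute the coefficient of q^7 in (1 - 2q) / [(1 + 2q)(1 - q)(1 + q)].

The denominator gives the recurrence a_n = −2a_(n−1) + a_(n−2) + 2a_(n−3) for n ≥ 3; the numerator fixes a_0 = 1, a_1 = -4, a_2 = 9.
Iterating: 1, -4, 9, -20, 41, -84, 169, -340, so a_7 = -340.

-340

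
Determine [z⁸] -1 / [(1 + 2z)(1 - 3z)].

-4039

Partial fractions give a closed form: a_n = (-2/5)·(-2)^n + (-3/5)·3^n.
At n = 8: a_8 = -4039.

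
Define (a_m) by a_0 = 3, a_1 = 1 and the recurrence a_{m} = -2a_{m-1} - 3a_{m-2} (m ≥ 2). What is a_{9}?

577

The ordinary generating function has denominator 1 + 2q + 3q^2.
Iterating the recurrence: a_0,…,a_{9} = 3, 1, -11, 19, -5, -47, 109, -77, -173, 577.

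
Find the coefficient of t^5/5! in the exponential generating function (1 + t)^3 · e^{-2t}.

-32

The EGF product rule gives c_5 = Σ_{k_1+k_2=5} C(5; k_1,k_2) · ∏ g_i(k_i), where (1+t)^3 gives the falling factorial (3)_k; e^{-2t} gives (-2)^k.
g_1(k) for k = 0…5: 1, 3, 6, 6, 0, 0.
g_2(k) for k = 0…5: 1, -2, 4, -8, 16, -32.
c_5 = Σ_k C(5,k)·g_1(k)·g_2(5−k) = 1·1·(-32) + 5·3·16 + 10·6·(-8) + 10·6·4 = −32 + 240 − 480 + 240 = -32.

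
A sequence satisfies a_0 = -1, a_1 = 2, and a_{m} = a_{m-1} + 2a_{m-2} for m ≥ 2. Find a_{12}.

The ordinary generating function has denominator 1 - z - 2z^2.
Iterating the recurrence: a_0,…,a_{12} = -1, 2, 0, 4, 4, 12, 20, 44, 84, 172, 340, 684, 1364.

1364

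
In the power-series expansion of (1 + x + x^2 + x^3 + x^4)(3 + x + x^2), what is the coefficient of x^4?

5

(1 + x + x^2 + x^3 + x^4) has coefficients 1,1,1,1,1 for degrees 0…4.
(3 + x + x^2) has coefficients 3,1,1,0,0 for degrees 0…4.
[x^4] = 1·0 + 1·0 + 1·1 + 1·1 + 1·3 = 5.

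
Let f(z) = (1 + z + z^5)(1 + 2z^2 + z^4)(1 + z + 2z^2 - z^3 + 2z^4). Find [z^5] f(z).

(1 + z + z^5) has coefficients 1,1,0,0,0,1 for degrees 0…5.
(1 + 2z^2 + z^4) has coefficients 1,0,2,0,1,0 for degrees 0…5.
Finally multiplying by (1 + z + 2z^2 - z^3 + 2z^4), the product of all factors after the first has coefficients 1,1,4,1,7,-1 for degrees 0…5.
[z^5] = 1·(-1) + 1·7 + 1·1 = 7.

7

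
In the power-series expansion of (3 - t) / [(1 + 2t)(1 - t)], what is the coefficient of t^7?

The denominator gives the recurrence a_n = −a_(n−1) + 2a_(n−2) for n ≥ 3; the numerator fixes a_0 = 3, a_1 = -4, a_2 = 10.
Iterating: 3, -4, 10, -18, 38, -74, 150, -298, so a_7 = -298.

-298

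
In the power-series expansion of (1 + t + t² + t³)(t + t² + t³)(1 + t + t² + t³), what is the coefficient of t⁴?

(1 + t + t² + t³) has coefficients 1,1,1,1 for degrees 0…3.
(t + t² + t³) has coefficients 0,1,1,1,0 for degrees 0…4.
Finally multiplying by (1 + t + t² + t³), the product of all factors after the first has coefficients 0,1,2,3,3 for degrees 0…4.
[t⁴] = 1·3 + 1·3 + 1·2 + 1·1 = 9.

9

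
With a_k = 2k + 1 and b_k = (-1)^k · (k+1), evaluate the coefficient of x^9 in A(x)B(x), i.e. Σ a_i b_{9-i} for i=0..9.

5

Write out a_i and b_{9-i} for i = 0,…,9 and sum the products.
Σ = 1·(-10) + 3·9 + 5·(-8) + 7·7 + 9·(-6) + 11·5 + 13·(-4) + 15·3 + 17·(-2) + 19·1 = 5.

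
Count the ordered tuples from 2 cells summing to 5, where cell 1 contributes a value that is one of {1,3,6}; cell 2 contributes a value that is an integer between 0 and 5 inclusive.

2

The generating function for the choices is (t + t³ + t⁶)·(1 + t + t² + t³ + t⁴ + t⁵); the count is [t⁵].
(t + t³ + t⁶) has coefficients 0,1,0,1,0,0 for degrees 0…5.
(1 + t + t² + t³ + t⁴ + t⁵) has coefficients 1,1,1,1,1,1 for degrees 0…5.
[t⁵] = 1·1 + 1·1 = 2.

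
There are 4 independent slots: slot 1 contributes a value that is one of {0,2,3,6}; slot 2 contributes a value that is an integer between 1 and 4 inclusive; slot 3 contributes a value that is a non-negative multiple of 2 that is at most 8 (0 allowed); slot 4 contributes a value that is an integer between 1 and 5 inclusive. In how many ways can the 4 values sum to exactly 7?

19

The generating function for the choices is (1 + y² + y³ + y⁶)·(y + y² + y³ + y⁴)·(1 + y² + y⁴ + y⁶ + y⁸)·(y + y² + y³ + y⁴ + y⁵); the count is [y⁷].
(1 + y² + y³ + y⁶) has coefficients 1,0,1,1,0,0,1 for degrees 0…6.
(y + y² + y³ + y⁴) has coefficients 0,1,1,1,1,0,0,0 for degrees 0…7.
Multiplying by (1 + y² + y⁴ + y⁶ + y⁸) gives running coefficients 0,1,1,2,2,2,2,2 for degrees 0…7.
Finally multiplying by (y + y² + y³ + y⁴ + y⁵), the product of all factors after the first has coefficients 0,0,1,2,4,6,8,9 for degrees 0…7.
[y⁷] = 1·9 + 1·6 + 1·4 + 1·0 = 19.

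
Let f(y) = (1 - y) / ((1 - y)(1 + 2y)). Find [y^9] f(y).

-512

Partial fractions give a closed form: a_n = (1)·(-2)^n.
At n = 9: a_9 = -512.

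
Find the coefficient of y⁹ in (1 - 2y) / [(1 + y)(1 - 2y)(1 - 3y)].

Partial fractions give a closed form: a_n = (1/4)·(-1)^n + (3/4)·3^n.
At n = 9: a_9 = 14762.

14762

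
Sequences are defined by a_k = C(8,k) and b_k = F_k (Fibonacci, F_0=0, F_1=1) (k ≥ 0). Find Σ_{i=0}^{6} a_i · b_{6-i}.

370

This is [x^6] in the product of the two ordinary generating functions.
Σ = 1·8 + 8·5 + 28·3 + 56·2 + 70·1 + 56·1 + 28·0 = 370.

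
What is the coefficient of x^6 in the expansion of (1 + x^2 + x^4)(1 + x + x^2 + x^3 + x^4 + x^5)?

2

(1 + x^2 + x^4) has coefficients 1,0,1,0,1 for degrees 0…4.
(1 + x + x^2 + x^3 + x^4 + x^5) has coefficients 1,1,1,1,1,1,0 for degrees 0…6.
[x^6] = 1·0 + 1·1 + 1·1 = 2.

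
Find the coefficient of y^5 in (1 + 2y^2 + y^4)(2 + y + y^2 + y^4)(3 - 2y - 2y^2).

-11

(1 + 2y^2 + y^4) has coefficients 1,0,2,0,1 for degrees 0…4.
(2 + y + y^2 + y^4) has coefficients 2,1,1,0,1,0 for degrees 0…5.
Finally multiplying by (3 - 2y - 2y^2), the product of all factors after the first has coefficients 6,-1,-3,-4,1,-2 for degrees 0…5.
[y^5] = 1·(-2) + 2·(-4) + 1·(-1) = -11.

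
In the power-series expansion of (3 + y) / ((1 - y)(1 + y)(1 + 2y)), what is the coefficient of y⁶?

Partial fractions give a closed form: a_n = (2/3)·1^n + (-1)·(-1)^n + (10/3)·(-2)^n.
At n = 6: a_6 = 213.

213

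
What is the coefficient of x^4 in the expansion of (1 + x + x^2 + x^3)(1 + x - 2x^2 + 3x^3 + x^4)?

3

(1 + x + x^2 + x^3) has coefficients 1,1,1,1 for degrees 0…3.
(1 + x - 2x^2 + 3x^3 + x^4) has coefficients 1,1,-2,3,1 for degrees 0…4.
[x^4] = 1·1 + 1·3 + 1·(-2) + 1·1 = 3.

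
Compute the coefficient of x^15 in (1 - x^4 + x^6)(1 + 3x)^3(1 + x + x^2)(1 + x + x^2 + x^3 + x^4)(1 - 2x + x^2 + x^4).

(1 - x^4 + x^6) has coefficients 1,0,0,0,-1,0,1 for degrees 0…6.
(1 + 3x)^3 has coefficients 1,9,27,27,0,0,0,0,0,0,0,0,0,0,0,0 for degrees 0…15.
Multiplying by (1 + x + x^2) gives running coefficients 1,10,37,63,54,27,0,0,0,0,0,0,0,0,0,0 for degrees 0…15.
Multiplying by (1 + x + x^2 + x^3 + x^4) gives running coefficients 1,11,48,111,165,191,181,144,81,27,0,0,0,0,0,0 for degrees 0…15.
Finally multiplying by (1 - 2x + x^2 + x^4), the product of all factors after the first has coefficients 1,9,27,26,-8,-17,12,84,139,200,208,171,81,27,0,0 for degrees 0…15.
[x^15] = 1·0 − 1·171 + 1·200 = 29.

29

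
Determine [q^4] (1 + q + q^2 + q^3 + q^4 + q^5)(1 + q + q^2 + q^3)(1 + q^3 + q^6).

6

(1 + q + q^2 + q^3 + q^4 + q^5) has coefficients 1,1,1,1,1 for degrees 0…4.
(1 + q + q^2 + q^3) has coefficients 1,1,1,1,0 for degrees 0…4.
Finally multiplying by (1 + q^3 + q^6), the product of all factors after the first has coefficients 1,1,1,2,1 for degrees 0…4.
[q^4] = 1·1 + 1·2 + 1·1 + 1·1 + 1·1 = 6.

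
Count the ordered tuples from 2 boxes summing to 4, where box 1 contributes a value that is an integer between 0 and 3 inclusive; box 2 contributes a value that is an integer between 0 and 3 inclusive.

The generating function for the choices is (1 + q + q² + q³)·(1 + q + q² + q³); the count is [q⁴].
(1 + q + q² + q³) has coefficients 1,1,1,1 for degrees 0…3.
(1 + q + q² + q³) has coefficients 1,1,1,1,0 for degrees 0…4.
[q⁴] = 1·0 + 1·1 + 1·1 + 1·1 = 3.

3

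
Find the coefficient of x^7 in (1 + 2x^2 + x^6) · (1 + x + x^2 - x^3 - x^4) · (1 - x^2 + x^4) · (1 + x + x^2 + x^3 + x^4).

2

(1 + 2x^2 + x^6) has coefficients 1,0,2,0,0,0,1 for degrees 0…6.
(1 + x + x^2 - x^3 - x^4) has coefficients 1,1,1,-1,-1,0,0,0 for degrees 0…7.
Multiplying by (1 - x^2 + x^4) gives running coefficients 1,1,0,-2,-1,2,2,-1 for degrees 0…7.
Finally multiplying by (1 + x + x^2 + x^3 + x^4), the product of all factors after the first has coefficients 1,2,2,0,-1,0,1,0 for degrees 0…7.
[x^7] = 1·0 + 2·0 + 1·2 = 2.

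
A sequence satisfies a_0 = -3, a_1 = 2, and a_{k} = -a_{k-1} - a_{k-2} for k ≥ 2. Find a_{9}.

The ordinary generating function has denominator 1 + x + x^2.
Iterating the recurrence: a_0,…,a_{9} = -3, 2, 1, -3, 2, 1, -3, 2, 1, -3.

-3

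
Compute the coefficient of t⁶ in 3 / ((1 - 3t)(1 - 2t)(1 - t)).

9075

The denominator gives the recurrence a_n = 6a_(n−1) − 11a_(n−2) + 6a_(n−3) for n ≥ 3; the numerator fixes a_0 = 3, a_1 = 18, a_2 = 75.
Iterating: 3, 18, 75, 270, 903, 2898, 9075, so a_6 = 9075.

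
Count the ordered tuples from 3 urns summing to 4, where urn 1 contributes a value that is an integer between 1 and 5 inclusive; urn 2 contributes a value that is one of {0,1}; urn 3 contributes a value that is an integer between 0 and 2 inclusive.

The generating function for the choices is (x + x^2 + x^3 + x^4 + x^5)·(1 + x)·(1 + x + x^2); the count is [x^4].
(x + x^2 + x^3 + x^4 + x^5) has coefficients 0,1,1,1,1 for degrees 0…4.
(1 + x) has coefficients 1,1,0,0,0 for degrees 0…4.
Finally multiplying by (1 + x + x^2), the product of all factors after the first has coefficients 1,2,2,1,0 for degrees 0…4.
[x^4] = 1·1 + 1·2 + 1·2 + 1·1 = 6.

6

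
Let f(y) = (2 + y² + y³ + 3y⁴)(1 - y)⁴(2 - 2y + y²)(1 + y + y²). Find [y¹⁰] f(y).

29

(2 + y² + y³ + 3y⁴) has coefficients 2,0,1,1,3 for degrees 0…4.
(1 - y)⁴ has coefficients 1,-4,6,-4,1,0,0,0,0,0,0 for degrees 0…10.
Multiplying by (2 - 2y + y²) gives running coefficients 2,-10,21,-24,16,-6,1,0,0,0,0 for degrees 0…10.
Finally multiplying by (1 + y + y²), the product of all factors after the first has coefficients 2,-8,13,-13,13,-14,11,-5,1,0,0 for degrees 0…10.
[y¹⁰] = 2·0 + 1·1 + 1·(-5) + 3·11 = 29.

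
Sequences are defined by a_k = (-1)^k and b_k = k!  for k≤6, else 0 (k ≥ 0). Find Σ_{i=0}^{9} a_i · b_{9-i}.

-620

Write out a_i and b_{9-i} for i = 0,…,9 and sum the products.
Σ = 1·0 − 1·0 + 1·0 − 1·720 + 1·120 − 1·24 + 1·6 − 1·2 + 1·1 − 1·1 = -620.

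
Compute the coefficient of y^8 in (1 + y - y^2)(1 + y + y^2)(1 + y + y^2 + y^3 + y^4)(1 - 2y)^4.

(1 + y - y^2) has coefficients 1,1,-1 for degrees 0…2.
(1 + y + y^2) has coefficients 1,1,1,0,0,0,0,0,0 for degrees 0…8.
Multiplying by (1 + y + y^2 + y^3 + y^4) gives running coefficients 1,2,3,3,3,2,1,0,0 for degrees 0…8.
Finally multiplying by (1 - 2y)^4, the product of all factors after the first has coefficients 1,-6,11,-5,3,-14,9,-8,8 for degrees 0…8.
[y^8] = 1·8 + 1·(-8) − 1·9 = -9.

-9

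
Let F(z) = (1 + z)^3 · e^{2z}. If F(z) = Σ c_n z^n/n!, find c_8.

24832

The EGF product rule gives c_8 = Σ_{k_1+k_2=8} C(8; k_1,k_2) · ∏ g_i(k_i), where (1+z)^3 gives the falling factorial (3)_k; e^{2z} gives (2)^k.
g_1(k) for k = 0…8: 1, 3, 6, 6, 0, 0, 0, 0, 0.
g_2(k) for k = 0…8: 1, 2, 4, 8, 16, 32, 64, 128, 256.
c_8 = Σ_k C(8,k)·g_1(k)·g_2(8−k) = 1·1·256 + 8·3·128 + 28·6·64 + 56·6·32 = 256 + 3072 + 10752 + 10752 = 24832.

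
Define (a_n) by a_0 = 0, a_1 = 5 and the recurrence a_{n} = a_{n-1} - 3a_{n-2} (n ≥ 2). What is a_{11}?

1265

The ordinary generating function has denominator 1 - x + 3x^2.
Iterating the recurrence: a_0,…,a_{11} = 0, 5, 5, -10, -25, 5, 80, 65, -175, -370, 155, 1265.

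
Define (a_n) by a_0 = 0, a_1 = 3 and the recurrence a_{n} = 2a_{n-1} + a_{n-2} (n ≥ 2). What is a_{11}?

The ordinary generating function has denominator 1 - 2x - x^2.
Iterating the recurrence: a_0,…,a_{11} = 0, 3, 6, 15, 36, 87, 210, 507, 1224, 2955, 7134, 17223.

17223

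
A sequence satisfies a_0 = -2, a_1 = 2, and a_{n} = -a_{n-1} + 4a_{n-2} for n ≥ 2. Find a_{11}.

38610

The ordinary generating function has denominator 1 + z - 4z^2.
Iterating the recurrence: a_0,…,a_{11} = -2, 2, -10, 18, -58, 130, -362, 882, -2330, 5858, -15178, 38610.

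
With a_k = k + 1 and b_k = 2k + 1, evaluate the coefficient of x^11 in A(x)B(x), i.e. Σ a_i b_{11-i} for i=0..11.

The convolution is the t^11 coefficient of A(t)B(t).
Σ = 1·23 + 2·21 + 3·19 + 4·17 + 5·15 + 6·13 + 7·11 + 8·9 + 9·7 + 10·5 + 11·3 + 12·1 = 650.

650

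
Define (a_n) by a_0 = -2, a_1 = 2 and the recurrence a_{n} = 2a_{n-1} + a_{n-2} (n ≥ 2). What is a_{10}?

The ordinary generating function has denominator 1 - 2q - q^2.
Iterating the recurrence: a_0,…,a_{10} = -2, 2, 2, 6, 14, 34, 82, 198, 478, 1154, 2786.

2786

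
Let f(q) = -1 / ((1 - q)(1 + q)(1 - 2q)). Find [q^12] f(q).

-5461

The denominator gives the recurrence a_n = 2a_(n−1) + a_(n−2) − 2a_(n−3) for n ≥ 3; the numerator fixes a_0 = -1, a_1 = -2, a_2 = -5.
Iterating: -1, -2, -5, -10, -21, -42, -85, -170, -341, -682, -1365, -2730, -5461, so a_12 = -5461.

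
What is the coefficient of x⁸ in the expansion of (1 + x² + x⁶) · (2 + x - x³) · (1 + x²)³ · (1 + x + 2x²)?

(1 + x² + x⁶) has coefficients 1,0,1,0,0,0,1 for degrees 0…6.
(2 + x - x³) has coefficients 2,1,0,-1,0,0,0,0,0 for degrees 0…8.
Multiplying by (1 + x²)³ gives running coefficients 2,1,6,2,6,0,2,-2,0 for degrees 0…8.
Finally multiplying by (1 + x + 2x²), the product of all factors after the first has coefficients 2,3,11,10,20,10,14,0,2 for degrees 0…8.
[x⁸] = 1·2 + 1·14 + 1·11 = 27.

27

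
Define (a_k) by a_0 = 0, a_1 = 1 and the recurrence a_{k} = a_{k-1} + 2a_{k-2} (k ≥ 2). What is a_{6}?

The ordinary generating function has denominator 1 - t - 2t^2.
Iterating the recurrence: a_0,…,a_{6} = 0, 1, 1, 3, 5, 11, 21.

21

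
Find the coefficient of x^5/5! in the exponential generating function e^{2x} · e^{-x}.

The EGF product rule gives c_5 = Σ_{k_1+k_2=5} C(5; k_1,k_2) · ∏ g_i(k_i), where e^{2x} gives (2)^k; e^{-x} gives (-1)^k.
g_1(k) for k = 0…5: 1, 2, 4, 8, 16, 32.
g_2(k) for k = 0…5: 1, -1, 1, -1, 1, -1.
c_5 = Σ_k C(5,k)·g_1(k)·g_2(5−k) = 1·1·(-1) + 5·2·1 + 10·4·(-1) + 10·8·1 + 5·16·(-1) + 1·32·1 = −1 + 10 − 40 + 80 − 80 + 32 = 1.

1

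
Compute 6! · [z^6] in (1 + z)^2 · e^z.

The EGF product rule gives c_6 = Σ_{k_1+k_2=6} C(6; k_1,k_2) · ∏ g_i(k_i), where (1+z)^2 gives the falling factorial (2)_k; e^z gives (1)^k.
g_1(k) for k = 0…6: 1, 2, 2, 0, 0, 0, 0.
g_2(k) for k = 0…6: 1, 1, 1, 1, 1, 1, 1.
c_6 = Σ_k C(6,k)·g_1(k)·g_2(6−k) = 1·1·1 + 6·2·1 + 15·2·1 = 1 + 12 + 30 = 43.

43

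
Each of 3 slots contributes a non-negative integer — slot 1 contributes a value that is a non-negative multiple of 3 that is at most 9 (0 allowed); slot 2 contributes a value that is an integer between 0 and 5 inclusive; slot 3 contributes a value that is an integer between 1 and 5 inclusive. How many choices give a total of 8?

The generating function for the choices is (1 + t^3 + t^6 + t^9)·(1 + t + t^2 + t^3 + t^4 + t^5)·(t + t^2 + t^3 + t^4 + t^5); the count is [t^8].
(1 + t^3 + t^6 + t^9) has coefficients 1,0,0,1,0,0,1,0,0 for degrees 0…8.
(1 + t + t^2 + t^3 + t^4 + t^5) has coefficients 1,1,1,1,1,1,0,0,0 for degrees 0…8.
Finally multiplying by (t + t^2 + t^3 + t^4 + t^5), the product of all factors after the first has coefficients 0,1,2,3,4,5,5,4,3 for degrees 0…8.
[t^8] = 1·3 + 1·5 + 1·2 = 10.

10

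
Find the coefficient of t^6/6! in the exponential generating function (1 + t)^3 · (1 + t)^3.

720

The EGF product rule gives c_6 = Σ_{k_1+k_2=6} C(6; k_1,k_2) · ∏ g_i(k_i), where (1+t)^3 gives the falling factorial (3)_k; (1+t)^3 gives the falling factorial (3)_k.
g_1(k) for k = 0…6: 1, 3, 6, 6, 0, 0, 0.
g_2(k) for k = 0…6: 1, 3, 6, 6, 0, 0, 0.
c_6 = Σ_k C(6,k)·g_1(k)·g_2(6−k) = 20·6·6 = 720.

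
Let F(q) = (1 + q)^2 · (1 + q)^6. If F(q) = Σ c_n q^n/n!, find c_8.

The EGF product rule gives c_8 = Σ_{k_1+k_2=8} C(8; k_1,k_2) · ∏ g_i(k_i), where (1+q)^2 gives the falling factorial (2)_k; (1+q)^6 gives the falling factorial (6)_k.
g_1(k) for k = 0…8: 1, 2, 2, 0, 0, 0, 0, 0, 0.
g_2(k) for k = 0…8: 1, 6, 30, 120, 360, 720, 720, 0, 0.
c_8 = Σ_k C(8,k)·g_1(k)·g_2(8−k) = 28·2·720 = 40320.

40320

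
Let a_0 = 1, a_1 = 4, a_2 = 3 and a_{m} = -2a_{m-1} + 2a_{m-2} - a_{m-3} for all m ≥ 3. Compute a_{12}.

The ordinary generating function has denominator 1 + 2y - 2y^2 + y^3.
Iterating the recurrence: a_0,…,a_{12} = 1, 4, 3, 1, 0, -1, 1, -4, 11, -31, 88, -249, 705.

705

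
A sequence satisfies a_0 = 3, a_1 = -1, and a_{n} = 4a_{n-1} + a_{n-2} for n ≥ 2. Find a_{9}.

The ordinary generating function has denominator 1 - 4q - q^2.
Iterating the recurrence: a_0,…,a_{9} = 3, -1, -1, -5, -21, -89, -377, -1597, -6765, -28657.

-28657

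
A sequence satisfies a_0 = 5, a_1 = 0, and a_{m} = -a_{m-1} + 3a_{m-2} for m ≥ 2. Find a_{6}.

The ordinary generating function has denominator 1 + z - 3z^2.
Iterating the recurrence: a_0,…,a_{6} = 5, 0, 15, -15, 60, -105, 285.

285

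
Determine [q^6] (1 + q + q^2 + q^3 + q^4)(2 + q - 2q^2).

-2

(1 + q + q^2 + q^3 + q^4) has coefficients 1,1,1,1,1 for degrees 0…4.
(2 + q - 2q^2) has coefficients 2,1,-2,0,0,0,0 for degrees 0…6.
[q^6] = 1·0 + 1·0 + 1·0 + 1·0 + 1·(-2) = -2.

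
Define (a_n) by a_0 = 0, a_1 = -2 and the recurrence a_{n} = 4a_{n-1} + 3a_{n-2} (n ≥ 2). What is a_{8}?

-82016

The ordinary generating function has denominator 1 - 4t - 3t^2.
Iterating the recurrence: a_0,…,a_{8} = 0, -2, -8, -38, -176, -818, -3800, -17654, -82016.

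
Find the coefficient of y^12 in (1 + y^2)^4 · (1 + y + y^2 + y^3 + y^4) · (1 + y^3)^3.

63

(1 + y^2)^4 has coefficients 1,0,4,0,6,0,4,0,1 for degrees 0…8.
(1 + y + y^2 + y^3 + y^4) has coefficients 1,1,1,1,1,0,0,0,0,0,0,0,0 for degrees 0…12.
Finally multiplying by (1 + y^3)^3, the product of all factors after the first has coefficients 1,1,1,4,4,3,6,6,3,4,4,1,1 for degrees 0…12.
[y^12] = 1·1 + 4·4 + 6·3 + 4·6 + 1·4 = 63.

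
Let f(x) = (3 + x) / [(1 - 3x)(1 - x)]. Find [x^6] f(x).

Partial fractions give a closed form: a_n = (5)·3^n + (-2)·1^n.
At n = 6: a_6 = 3643.

3643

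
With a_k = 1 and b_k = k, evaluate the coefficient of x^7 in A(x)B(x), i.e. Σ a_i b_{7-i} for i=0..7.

Write out a_i and b_{7-i} for i = 0,…,7 and sum the products.
Σ = 1·7 + 1·6 + 1·5 + 1·4 + 1·3 + 1·2 + 1·1 + 1·0 = 28.

28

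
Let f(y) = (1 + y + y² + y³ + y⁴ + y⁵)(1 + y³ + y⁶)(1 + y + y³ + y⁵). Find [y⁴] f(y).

(1 + y + y² + y³ + y⁴ + y⁵) has coefficients 1,1,1,1,1 for degrees 0…4.
(1 + y³ + y⁶) has coefficients 1,0,0,1,0 for degrees 0…4.
Finally multiplying by (1 + y + y³ + y⁵), the product of all factors after the first has coefficients 1,1,0,2,1 for degrees 0…4.
[y⁴] = 1·1 + 1·2 + 1·0 + 1·1 + 1·1 = 5.

5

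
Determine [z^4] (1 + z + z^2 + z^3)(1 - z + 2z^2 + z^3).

2

(1 + z + z^2 + z^3) has coefficients 1,1,1,1 for degrees 0…3.
(1 - z + 2z^2 + z^3) has coefficients 1,-1,2,1,0 for degrees 0…4.
[z^4] = 1·0 + 1·1 + 1·2 + 1·(-1) = 2.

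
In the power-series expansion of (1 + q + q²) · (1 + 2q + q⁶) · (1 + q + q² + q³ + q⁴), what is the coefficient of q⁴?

(1 + q + q²) has coefficients 1,1,1 for degrees 0…2.
(1 + 2q + q⁶) has coefficients 1,2,0,0,0 for degrees 0…4.
Finally multiplying by (1 + q + q² + q³ + q⁴), the product of all factors after the first has coefficients 1,3,3,3,3 for degrees 0…4.
[q⁴] = 1·3 + 1·3 + 1·3 = 9.

9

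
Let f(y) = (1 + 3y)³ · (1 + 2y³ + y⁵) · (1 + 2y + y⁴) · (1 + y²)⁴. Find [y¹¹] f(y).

2038

(1 + 3y)³ has coefficients 1,9,27,27 for degrees 0…3.
(1 + 2y³ + y⁵) has coefficients 1,0,0,2,0,1,0,0,0,0,0,0 for degrees 0…11.
Multiplying by (1 + 2y + y⁴) gives running coefficients 1,2,0,2,5,1,2,2,0,1,0,0 for degrees 0…11.
Finally multiplying by (1 + y²)⁴, the product of all factors after the first has coefficients 1,2,4,10,11,21,26,26,39,25,32,22 for degrees 0…11.
[y¹¹] = 1·22 + 9·32 + 27·25 + 27·39 = 2038.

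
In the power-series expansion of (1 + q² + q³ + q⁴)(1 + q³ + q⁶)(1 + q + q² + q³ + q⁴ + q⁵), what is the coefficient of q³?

4

(1 + q² + q³ + q⁴) has coefficients 1,0,1,1 for degrees 0…3.
(1 + q³ + q⁶) has coefficients 1,0,0,1 for degrees 0…3.
Finally multiplying by (1 + q + q² + q³ + q⁴ + q⁵), the product of all factors after the first has coefficients 1,1,1,2 for degrees 0…3.
[q³] = 1·2 + 1·1 + 1·1 = 4.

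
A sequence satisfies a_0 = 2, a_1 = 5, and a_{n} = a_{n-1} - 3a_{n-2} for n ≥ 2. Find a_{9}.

-160

The ordinary generating function has denominator 1 - q + 3q^2.
Iterating the recurrence: a_0,…,a_{9} = 2, 5, -1, -16, -13, 35, 74, -31, -253, -160.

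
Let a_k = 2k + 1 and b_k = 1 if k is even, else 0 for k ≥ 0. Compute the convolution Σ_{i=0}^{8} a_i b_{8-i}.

This is [x^8] in the product of the two ordinary generating functions.
Σ = 1·1 + 3·0 + 5·1 + 7·0 + 9·1 + 11·0 + 13·1 + 15·0 + 17·1 = 45.

45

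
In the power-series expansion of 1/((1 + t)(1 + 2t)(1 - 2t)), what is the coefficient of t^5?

-21

The denominator gives the recurrence a_n = −a_(n−1) + 4a_(n−2) + 4a_(n−3) for n ≥ 3; the numerator fixes a_0 = 1, a_1 = -1, a_2 = 5.
Iterating: 1, -1, 5, -5, 21, -21, so a_5 = -21.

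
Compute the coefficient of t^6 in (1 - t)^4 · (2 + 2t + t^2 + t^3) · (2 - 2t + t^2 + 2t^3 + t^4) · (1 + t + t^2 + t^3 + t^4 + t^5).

(1 - t)^4 has coefficients 1,-4,6,-4,1 for degrees 0…4.
(2 + 2t + t^2 + t^3) has coefficients 2,2,1,1,0,0,0 for degrees 0…6.
Multiplying by (2 - 2t + t^2 + 2t^3 + t^4) gives running coefficients 4,0,0,6,5,5,3 for degrees 0…6.
Finally multiplying by (1 + t + t^2 + t^3 + t^4 + t^5), the product of all factors after the first has coefficients 4,4,4,10,15,20,19 for degrees 0…6.
[t^6] = 1·19 − 4·20 + 6·15 − 4·10 + 1·4 = -7.

-7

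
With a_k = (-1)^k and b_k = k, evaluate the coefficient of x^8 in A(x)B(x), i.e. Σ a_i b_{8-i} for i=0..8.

Write out a_i and b_{8-i} for i = 0,…,8 and sum the products.
Σ = 1·8 − 1·7 + 1·6 − 1·5 + 1·4 − 1·3 + 1·2 − 1·1 + 1·0 = 4.

4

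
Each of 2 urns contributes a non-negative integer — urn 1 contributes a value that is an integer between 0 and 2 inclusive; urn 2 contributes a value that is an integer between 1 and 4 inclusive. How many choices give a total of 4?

The generating function for the choices is (1 + y + y²)·(y + y² + y³ + y⁴); the count is [y⁴].
(1 + y + y²) has coefficients 1,1,1 for degrees 0…2.
(y + y² + y³ + y⁴) has coefficients 0,1,1,1,1 for degrees 0…4.
[y⁴] = 1·1 + 1·1 + 1·1 = 3.

3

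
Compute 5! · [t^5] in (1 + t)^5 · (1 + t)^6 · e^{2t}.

183952

The EGF product rule gives c_5 = Σ_{k_1+k_2+k_3=5} C(5; k_1,k_2,k_3) · ∏ g_i(k_i), where (1+t)^5 gives the falling factorial (5)_k; (1+t)^6 gives the falling factorial (6)_k; e^{2t} gives (2)^k.
g_1(k) for k = 0…5: 1, 5, 20, 60, 120, 120.
g_2(k) for k = 0…5: 1, 6, 30, 120, 360, 720.
g_3(k) for k = 0…5: 1, 2, 4, 8, 16, 32.
First combine the last two factors: h(k) = Σ_j C(k,j)·g_2(j)·g_3(k−j) for k = 0…5: 1, 8, 58, 380, 2248, 12032.
c_5 = Σ_k C(5,k)·g_1(k)·h(5−k) = 1·1·12032 + 5·5·2248 + 10·20·380 + 10·60·58 + 5·120·8 + 1·120·1 = 12032 + 56200 + 76000 + 34800 + 4800 + 120 = 183952.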